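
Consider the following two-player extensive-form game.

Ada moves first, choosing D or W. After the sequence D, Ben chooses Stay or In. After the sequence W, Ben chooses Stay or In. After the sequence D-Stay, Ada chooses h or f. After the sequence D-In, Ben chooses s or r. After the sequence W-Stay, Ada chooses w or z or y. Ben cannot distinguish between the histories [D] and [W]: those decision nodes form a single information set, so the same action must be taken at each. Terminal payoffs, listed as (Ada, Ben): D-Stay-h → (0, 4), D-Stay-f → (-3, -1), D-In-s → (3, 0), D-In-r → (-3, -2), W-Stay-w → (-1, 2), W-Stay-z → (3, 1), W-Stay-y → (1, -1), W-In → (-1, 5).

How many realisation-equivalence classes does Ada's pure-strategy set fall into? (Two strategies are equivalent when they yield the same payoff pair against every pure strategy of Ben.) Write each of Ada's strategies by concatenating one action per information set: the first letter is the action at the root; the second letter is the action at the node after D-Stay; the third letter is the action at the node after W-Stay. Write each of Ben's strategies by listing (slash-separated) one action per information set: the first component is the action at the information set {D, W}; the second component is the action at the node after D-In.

Ada has 12 pure strategies: Dhw, Dhz, Dhy, Dfw, Dfz, Dfy, Whw, Whz, Why, Wfw, Wfz, Wfy. Columns: Stay/s, Stay/r, In/s, In/r.
{Dhw, Dhz, Dhy} → row (0,4) (0,4) (3,0) (-3,-2)
{Dfw, Dfz, Dfy} → row (-3,-1) (-3,-1) (3,0) (-3,-2)
{Whw, Wfw} → row (-1,2) (-1,2) (-1,5) (-1,5)
{Whz, Wfz} → row (3,1) (3,1) (-1,5) (-1,5)
{Why, Wfy} → row (1,-1) (1,-1) (-1,5) (-1,5)
That's 5 distinct rows out of 12 strategies.

5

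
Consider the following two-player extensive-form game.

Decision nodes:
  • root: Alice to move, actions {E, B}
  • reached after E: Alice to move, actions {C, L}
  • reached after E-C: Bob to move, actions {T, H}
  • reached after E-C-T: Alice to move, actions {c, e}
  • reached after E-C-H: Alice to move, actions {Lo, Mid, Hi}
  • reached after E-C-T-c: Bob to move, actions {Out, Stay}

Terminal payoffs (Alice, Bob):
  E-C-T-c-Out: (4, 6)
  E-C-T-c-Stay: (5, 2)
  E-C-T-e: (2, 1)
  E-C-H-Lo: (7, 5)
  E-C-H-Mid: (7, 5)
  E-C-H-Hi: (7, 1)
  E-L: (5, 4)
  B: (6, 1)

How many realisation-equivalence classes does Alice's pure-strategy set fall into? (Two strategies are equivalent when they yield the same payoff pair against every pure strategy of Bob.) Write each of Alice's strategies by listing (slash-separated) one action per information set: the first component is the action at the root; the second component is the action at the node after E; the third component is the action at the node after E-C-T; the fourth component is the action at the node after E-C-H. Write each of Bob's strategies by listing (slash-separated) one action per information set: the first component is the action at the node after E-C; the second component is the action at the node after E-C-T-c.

Alice has 24 pure strategies: E/C/c/Lo, E/C/c/Mid, E/C/c/Hi, E/C/e/Lo, E/C/e/Mid, E/C/e/Hi, E/L/c/Lo, E/L/c/Mid, E/L/c/Hi, E/L/e/Lo, E/L/e/Mid, E/L/e/Hi, B/C/c/Lo, B/C/c/Mid, B/C/c/Hi, B/C/e/Lo, B/C/e/Mid, B/C/e/Hi, B/L/c/Lo, B/L/c/Mid, B/L/c/Hi, B/L/e/Lo, B/L/e/Mid, B/L/e/Hi. Columns: T/Out, T/Stay, H/Out, H/Stay.
{E/C/c/Lo, E/C/c/Mid} → row (4,6) (5,2) (7,5) (7,5)
{E/C/c/Hi} → row (4,6) (5,2) (7,1) (7,1)
{E/C/e/Lo, E/C/e/Mid} → row (2,1) (2,1) (7,5) (7,5)
{E/C/e/Hi} → row (2,1) (2,1) (7,1) (7,1)
{E/L/c/Lo, E/L/c/Mid, E/L/c/Hi, E/L/e/Lo, E/L/e/Mid, E/L/e/Hi} → row (5,4) (5,4) (5,4) (5,4)
{B/C/c/Lo, B/C/c/Mid, B/C/c/Hi, B/C/e/Lo, B/C/e/Mid, B/C/e/Hi, B/L/c/Lo, B/L/c/Mid, B/L/c/Hi, B/L/e/Lo, B/L/e/Mid, B/L/e/Hi} → row (6,1) (6,1) (6,1) (6,1)
That's 6 distinct rows out of 24 strategies.

6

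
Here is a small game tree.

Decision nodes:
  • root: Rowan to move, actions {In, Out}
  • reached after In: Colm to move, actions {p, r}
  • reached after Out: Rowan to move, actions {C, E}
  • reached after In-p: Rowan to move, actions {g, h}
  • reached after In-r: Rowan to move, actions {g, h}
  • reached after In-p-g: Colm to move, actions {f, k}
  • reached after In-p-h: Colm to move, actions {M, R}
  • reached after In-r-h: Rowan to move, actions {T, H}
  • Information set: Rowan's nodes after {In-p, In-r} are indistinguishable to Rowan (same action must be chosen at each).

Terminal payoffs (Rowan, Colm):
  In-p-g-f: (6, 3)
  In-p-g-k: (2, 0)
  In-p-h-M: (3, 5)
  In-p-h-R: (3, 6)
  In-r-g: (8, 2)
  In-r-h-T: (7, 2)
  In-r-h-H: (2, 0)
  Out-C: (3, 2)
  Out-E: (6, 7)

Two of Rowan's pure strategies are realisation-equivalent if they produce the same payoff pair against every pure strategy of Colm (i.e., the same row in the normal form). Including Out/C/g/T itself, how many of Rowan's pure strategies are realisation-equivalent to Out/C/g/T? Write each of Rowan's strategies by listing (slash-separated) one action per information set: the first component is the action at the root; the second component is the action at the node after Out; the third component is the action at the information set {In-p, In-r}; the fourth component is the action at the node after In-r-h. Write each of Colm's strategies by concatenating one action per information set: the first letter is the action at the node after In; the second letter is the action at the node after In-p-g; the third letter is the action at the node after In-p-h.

Row for Out/C/g/T (columns pfM, pfR, pkM, pkR, rfM, rfR, rkM, rkR): (3,2) (3,2) (3,2) (3,2) (3,2) (3,2) (3,2) (3,2).
Under Out/C/g/T, Rowan's choice at the information set {In-p, In-r} and at the node after In-r-h can never be reached regardless of what Colm does, so varying those choices leaves every outcome unchanged.
Holding the reachable choices fixed and varying the unreachable ones freely already gives 2 × 2 = 4 equivalent strategies.
No other strategy reproduces this row, so those 4 are the full class: Out/C/g/T, Out/C/g/H, Out/C/h/T, Out/C/h/H.

4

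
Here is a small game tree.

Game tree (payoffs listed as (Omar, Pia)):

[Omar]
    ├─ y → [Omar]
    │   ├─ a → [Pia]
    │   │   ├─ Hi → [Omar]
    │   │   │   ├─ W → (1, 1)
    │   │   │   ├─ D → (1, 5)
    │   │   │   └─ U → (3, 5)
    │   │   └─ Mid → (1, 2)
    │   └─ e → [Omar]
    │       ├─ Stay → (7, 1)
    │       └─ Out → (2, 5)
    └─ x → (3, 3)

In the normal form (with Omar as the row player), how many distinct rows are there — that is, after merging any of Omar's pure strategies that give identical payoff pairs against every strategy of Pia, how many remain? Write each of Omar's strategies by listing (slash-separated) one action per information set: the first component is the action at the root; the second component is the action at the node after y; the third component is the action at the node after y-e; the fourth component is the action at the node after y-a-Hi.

6

Omar has 24 pure strategies: y/a/Stay/W, y/a/Stay/D, y/a/Stay/U, y/a/Out/W, y/a/Out/D, y/a/Out/U, y/e/Stay/W, y/e/Stay/D, y/e/Stay/U, y/e/Out/W, y/e/Out/D, y/e/Out/U, x/a/Stay/W, x/a/Stay/D, x/a/Stay/U, x/a/Out/W, x/a/Out/D, x/a/Out/U, x/e/Stay/W, x/e/Stay/D, x/e/Stay/U, x/e/Out/W, x/e/Out/D, x/e/Out/U. Columns: Hi, Mid.
{y/a/Stay/W, y/a/Out/W} → row (1,1) (1,2)
{y/a/Stay/D, y/a/Out/D} → row (1,5) (1,2)
{y/a/Stay/U, y/a/Out/U} → row (3,5) (1,2)
{y/e/Stay/W, y/e/Stay/D, y/e/Stay/U} → row (7,1) (7,1)
{y/e/Out/W, y/e/Out/D, y/e/Out/U} → row (2,5) (2,5)
{x/a/Stay/W, x/a/Stay/D, x/a/Stay/U, x/a/Out/W, x/a/Out/D, x/a/Out/U, x/e/Stay/W, x/e/Stay/D, x/e/Stay/U, x/e/Out/W, x/e/Out/D, x/e/Out/U} → row (3,3) (3,3)
That's 6 distinct rows out of 24 strategies.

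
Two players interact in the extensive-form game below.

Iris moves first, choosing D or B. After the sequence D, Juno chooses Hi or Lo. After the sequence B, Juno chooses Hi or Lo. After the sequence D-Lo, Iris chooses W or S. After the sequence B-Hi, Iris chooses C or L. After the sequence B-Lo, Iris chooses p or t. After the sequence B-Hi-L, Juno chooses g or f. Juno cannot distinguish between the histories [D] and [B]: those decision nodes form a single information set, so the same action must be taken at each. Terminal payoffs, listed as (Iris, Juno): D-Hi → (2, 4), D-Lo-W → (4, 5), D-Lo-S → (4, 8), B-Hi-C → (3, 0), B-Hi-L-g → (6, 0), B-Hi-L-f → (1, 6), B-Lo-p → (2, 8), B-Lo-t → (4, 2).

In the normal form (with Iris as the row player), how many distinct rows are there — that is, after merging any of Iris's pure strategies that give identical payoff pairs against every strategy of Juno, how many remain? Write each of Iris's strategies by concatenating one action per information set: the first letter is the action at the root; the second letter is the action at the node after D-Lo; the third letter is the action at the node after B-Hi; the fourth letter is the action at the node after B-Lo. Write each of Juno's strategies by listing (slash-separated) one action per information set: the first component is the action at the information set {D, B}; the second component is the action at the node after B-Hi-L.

Iris has 16 pure strategies: DWCp, DWCt, DWLp, DWLt, DSCp, DSCt, DSLp, DSLt, BWCp, BWCt, BWLp, BWLt, BSCp, BSCt, BSLp, BSLt. Columns: Hi/g, Hi/f, Lo/g, Lo/f.
{DWCp, DWCt, DWLp, DWLt} → row (2,4) (2,4) (4,5) (4,5)
{DSCp, DSCt, DSLp, DSLt} → row (2,4) (2,4) (4,8) (4,8)
{BWCp, BSCp} → row (3,0) (3,0) (2,8) (2,8)
{BWCt, BSCt} → row (3,0) (3,0) (4,2) (4,2)
{BWLp, BSLp} → row (6,0) (1,6) (2,8) (2,8)
{BWLt, BSLt} → row (6,0) (1,6) (4,2) (4,2)
That's 6 distinct rows out of 16 strategies.

6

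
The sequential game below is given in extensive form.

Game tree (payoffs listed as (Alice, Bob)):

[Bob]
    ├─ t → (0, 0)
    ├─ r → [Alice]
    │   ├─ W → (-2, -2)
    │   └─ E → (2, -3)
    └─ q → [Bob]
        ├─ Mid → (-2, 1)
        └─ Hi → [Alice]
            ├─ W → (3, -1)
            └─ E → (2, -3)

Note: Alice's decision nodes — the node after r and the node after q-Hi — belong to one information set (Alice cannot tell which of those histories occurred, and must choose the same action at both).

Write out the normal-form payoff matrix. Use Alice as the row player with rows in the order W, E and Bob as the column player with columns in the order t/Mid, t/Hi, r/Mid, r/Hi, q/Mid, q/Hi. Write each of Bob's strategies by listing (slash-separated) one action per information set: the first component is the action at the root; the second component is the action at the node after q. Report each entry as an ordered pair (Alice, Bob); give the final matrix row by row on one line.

W: (0,0) (0,0) (-2,-2) (-2,-2) (-2,1) (3,-1) | E: (0,0) (0,0) (2,-3) (2,-3) (-2,1) (2,-3)

        t/Mid     t/Hi    r/Mid     r/Hi    q/Mid     q/Hi
   W    (0,0)    (0,0)  (-2,-2)  (-2,-2)   (-2,1)   (3,-1)
   E    (0,0)    (0,0)   (2,-3)   (2,-3)   (-2,1)   (2,-3)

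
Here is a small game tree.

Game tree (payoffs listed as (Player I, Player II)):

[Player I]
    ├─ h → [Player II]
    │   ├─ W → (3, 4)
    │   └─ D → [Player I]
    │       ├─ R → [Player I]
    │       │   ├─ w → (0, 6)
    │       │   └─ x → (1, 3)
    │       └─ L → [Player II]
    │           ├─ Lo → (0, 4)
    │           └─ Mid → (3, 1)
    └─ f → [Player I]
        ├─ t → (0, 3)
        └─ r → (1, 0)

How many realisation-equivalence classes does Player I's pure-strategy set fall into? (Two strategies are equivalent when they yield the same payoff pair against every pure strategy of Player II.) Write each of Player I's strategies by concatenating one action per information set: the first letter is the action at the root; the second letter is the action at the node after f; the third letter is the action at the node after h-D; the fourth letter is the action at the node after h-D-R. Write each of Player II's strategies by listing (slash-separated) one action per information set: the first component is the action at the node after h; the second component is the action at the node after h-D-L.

Player I has 16 pure strategies: htRw, htRx, htLw, htLx, hrRw, hrRx, hrLw, hrLx, ftRw, ftRx, ftLw, ftLx, frRw, frRx, frLw, frLx. Columns: W/Lo, W/Mid, D/Lo, D/Mid.
{htRw, hrRw} → row (3,4) (3,4) (0,6) (0,6)
{htRx, hrRx} → row (3,4) (3,4) (1,3) (1,3)
{htLw, htLx, hrLw, hrLx} → row (3,4) (3,4) (0,4) (3,1)
{ftRw, ftRx, ftLw, ftLx} → row (0,3) (0,3) (0,3) (0,3)
{frRw, frRx, frLw, frLx} → row (1,0) (1,0) (1,0) (1,0)
That's 5 distinct rows out of 16 strategies.

5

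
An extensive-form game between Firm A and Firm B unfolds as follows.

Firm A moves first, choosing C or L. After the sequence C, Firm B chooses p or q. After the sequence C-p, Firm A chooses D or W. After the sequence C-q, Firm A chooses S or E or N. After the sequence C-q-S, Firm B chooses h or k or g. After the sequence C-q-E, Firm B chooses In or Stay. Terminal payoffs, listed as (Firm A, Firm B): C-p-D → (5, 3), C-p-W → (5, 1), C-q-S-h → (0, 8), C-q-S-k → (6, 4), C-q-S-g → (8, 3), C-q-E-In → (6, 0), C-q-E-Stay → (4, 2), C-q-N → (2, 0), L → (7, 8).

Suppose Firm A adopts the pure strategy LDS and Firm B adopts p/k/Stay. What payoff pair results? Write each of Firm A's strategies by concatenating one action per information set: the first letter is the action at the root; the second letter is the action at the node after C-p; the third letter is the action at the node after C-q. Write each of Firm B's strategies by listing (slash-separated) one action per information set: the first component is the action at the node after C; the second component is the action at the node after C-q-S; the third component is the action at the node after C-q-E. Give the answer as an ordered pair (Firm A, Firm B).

Trace the play path from the root:
  Firm A plays L
→ terminal payoff (7, 8).
(Firm A's choice at the node after C-p is never reached on this path, so it doesn't affect the outcome.)

(7, 8)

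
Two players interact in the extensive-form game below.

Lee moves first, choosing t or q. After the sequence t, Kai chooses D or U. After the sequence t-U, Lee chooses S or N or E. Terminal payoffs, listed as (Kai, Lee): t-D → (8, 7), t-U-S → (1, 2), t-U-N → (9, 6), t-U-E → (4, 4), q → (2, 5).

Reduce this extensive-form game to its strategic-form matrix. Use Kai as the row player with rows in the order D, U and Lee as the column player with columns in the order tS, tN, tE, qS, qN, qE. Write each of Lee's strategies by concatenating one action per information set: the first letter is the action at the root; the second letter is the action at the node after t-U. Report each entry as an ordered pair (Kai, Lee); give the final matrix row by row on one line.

D: (8,7) (8,7) (8,7) (2,5) (2,5) (2,5) | U: (1,2) (9,6) (4,4) (2,5) (2,5) (2,5)

           tS       tN       tE       qS       qN       qE
   D    (8,7)    (8,7)    (8,7)    (2,5)    (2,5)    (2,5)
   U    (1,2)    (9,6)    (4,4)    (2,5)    (2,5)    (2,5)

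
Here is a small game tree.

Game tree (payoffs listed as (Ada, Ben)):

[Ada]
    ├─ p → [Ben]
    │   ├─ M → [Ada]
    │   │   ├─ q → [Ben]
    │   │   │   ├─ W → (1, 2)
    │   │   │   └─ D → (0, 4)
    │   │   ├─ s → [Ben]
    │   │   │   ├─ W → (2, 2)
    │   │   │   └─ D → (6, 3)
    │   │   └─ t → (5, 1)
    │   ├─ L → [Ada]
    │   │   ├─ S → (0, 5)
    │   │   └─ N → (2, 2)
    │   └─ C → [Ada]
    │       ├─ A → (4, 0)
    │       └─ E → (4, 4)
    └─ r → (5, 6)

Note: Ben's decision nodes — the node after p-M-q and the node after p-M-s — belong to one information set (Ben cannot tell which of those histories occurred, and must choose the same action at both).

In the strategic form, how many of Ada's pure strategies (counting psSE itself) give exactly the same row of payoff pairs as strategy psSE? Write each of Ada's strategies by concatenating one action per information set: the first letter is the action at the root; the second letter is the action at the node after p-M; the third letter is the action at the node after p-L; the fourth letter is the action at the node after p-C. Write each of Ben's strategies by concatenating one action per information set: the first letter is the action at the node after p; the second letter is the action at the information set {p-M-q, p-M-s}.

Row for psSE (columns MW, MD, LW, LD, CW, CD): (2,2) (6,3) (0,5) (0,5) (4,4) (4,4).
Every one of Ada's information sets is on the play path for some reply by Ben when Ada follows psSE.
Changing the action at any of them therefore changes at least one column, so only psSE itself gives this row.

1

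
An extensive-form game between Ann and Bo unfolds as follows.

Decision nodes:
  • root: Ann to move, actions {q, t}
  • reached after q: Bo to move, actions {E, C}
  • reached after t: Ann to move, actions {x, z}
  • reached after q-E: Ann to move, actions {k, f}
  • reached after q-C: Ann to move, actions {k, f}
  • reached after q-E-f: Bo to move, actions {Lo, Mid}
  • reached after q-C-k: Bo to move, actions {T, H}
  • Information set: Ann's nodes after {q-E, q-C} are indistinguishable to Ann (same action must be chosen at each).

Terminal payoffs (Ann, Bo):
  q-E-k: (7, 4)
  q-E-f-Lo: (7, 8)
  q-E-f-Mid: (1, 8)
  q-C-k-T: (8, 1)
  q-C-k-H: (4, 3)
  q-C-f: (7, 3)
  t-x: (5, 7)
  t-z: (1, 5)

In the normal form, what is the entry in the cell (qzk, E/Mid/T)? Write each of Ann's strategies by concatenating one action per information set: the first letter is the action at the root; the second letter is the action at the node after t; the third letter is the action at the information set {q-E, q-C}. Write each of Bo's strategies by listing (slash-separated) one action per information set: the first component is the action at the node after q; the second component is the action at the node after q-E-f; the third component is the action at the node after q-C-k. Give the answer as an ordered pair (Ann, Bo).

Trace the play path from the root:
  Ann plays q
  Bo plays E at [q]
  Ann plays k at [q-E]
→ terminal payoff (7, 4).
(Ann's choice at the node after t is never reached on this path, so it doesn't affect the outcome.)

(7, 4)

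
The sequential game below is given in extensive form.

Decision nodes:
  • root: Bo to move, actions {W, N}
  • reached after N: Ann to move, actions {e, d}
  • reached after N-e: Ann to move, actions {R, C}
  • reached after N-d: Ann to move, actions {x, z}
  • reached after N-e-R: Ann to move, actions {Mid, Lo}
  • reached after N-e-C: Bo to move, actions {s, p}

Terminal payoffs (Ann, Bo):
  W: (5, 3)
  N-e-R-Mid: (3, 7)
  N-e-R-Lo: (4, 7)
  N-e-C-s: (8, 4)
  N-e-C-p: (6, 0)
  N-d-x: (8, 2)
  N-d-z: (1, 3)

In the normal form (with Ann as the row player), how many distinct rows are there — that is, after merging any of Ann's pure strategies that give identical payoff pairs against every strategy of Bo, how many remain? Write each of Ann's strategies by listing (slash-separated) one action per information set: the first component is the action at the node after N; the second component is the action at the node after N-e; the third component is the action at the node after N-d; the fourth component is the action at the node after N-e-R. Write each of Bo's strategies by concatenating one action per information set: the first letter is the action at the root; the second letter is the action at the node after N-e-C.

Ann has 16 pure strategies: e/R/x/Mid, e/R/x/Lo, e/R/z/Mid, e/R/z/Lo, e/C/x/Mid, e/C/x/Lo, e/C/z/Mid, e/C/z/Lo, d/R/x/Mid, d/R/x/Lo, d/R/z/Mid, d/R/z/Lo, d/C/x/Mid, d/C/x/Lo, d/C/z/Mid, d/C/z/Lo. Columns: Ws, Wp, Ns, Np.
{e/R/x/Mid, e/R/z/Mid} → row (5,3) (5,3) (3,7) (3,7)
{e/R/x/Lo, e/R/z/Lo} → row (5,3) (5,3) (4,7) (4,7)
{e/C/x/Mid, e/C/x/Lo, e/C/z/Mid, e/C/z/Lo} → row (5,3) (5,3) (8,4) (6,0)
{d/R/x/Mid, d/R/x/Lo, d/C/x/Mid, d/C/x/Lo} → row (5,3) (5,3) (8,2) (8,2)
{d/R/z/Mid, d/R/z/Lo, d/C/z/Mid, d/C/z/Lo} → row (5,3) (5,3) (1,3) (1,3)
That's 5 distinct rows out of 16 strategies.

5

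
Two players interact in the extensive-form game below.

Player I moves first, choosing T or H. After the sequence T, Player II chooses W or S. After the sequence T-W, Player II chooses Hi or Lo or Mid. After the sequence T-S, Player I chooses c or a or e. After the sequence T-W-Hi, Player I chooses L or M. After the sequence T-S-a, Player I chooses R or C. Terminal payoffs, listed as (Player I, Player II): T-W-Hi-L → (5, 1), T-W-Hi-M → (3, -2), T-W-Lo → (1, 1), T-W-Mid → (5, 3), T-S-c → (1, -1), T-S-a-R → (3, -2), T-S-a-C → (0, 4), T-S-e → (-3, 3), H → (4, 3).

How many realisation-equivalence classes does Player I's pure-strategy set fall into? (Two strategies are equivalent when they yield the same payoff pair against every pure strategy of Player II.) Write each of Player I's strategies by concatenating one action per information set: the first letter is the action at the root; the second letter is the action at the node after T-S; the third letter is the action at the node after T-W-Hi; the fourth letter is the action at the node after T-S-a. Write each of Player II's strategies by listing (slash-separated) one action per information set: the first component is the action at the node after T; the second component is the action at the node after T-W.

9

Player I has 24 pure strategies: TcLR, TcLC, TcMR, TcMC, TaLR, TaLC, TaMR, TaMC, TeLR, TeLC, TeMR, TeMC, HcLR, HcLC, HcMR, HcMC, HaLR, HaLC, HaMR, HaMC, HeLR, HeLC, HeMR, HeMC. Columns: W/Hi, W/Lo, W/Mid, S/Hi, S/Lo, S/Mid.
{TcLR, TcLC} → row (5,1) (1,1) (5,3) (1,-1) (1,-1) (1,-1)
{TcMR, TcMC} → row (3,-2) (1,1) (5,3) (1,-1) (1,-1) (1,-1)
{TaLR} → row (5,1) (1,1) (5,3) (3,-2) (3,-2) (3,-2)
{TaLC} → row (5,1) (1,1) (5,3) (0,4) (0,4) (0,4)
{TaMR} → row (3,-2) (1,1) (5,3) (3,-2) (3,-2) (3,-2)
{TaMC} → row (3,-2) (1,1) (5,3) (0,4) (0,4) (0,4)
{TeLR, TeLC} → row (5,1) (1,1) (5,3) (-3,3) (-3,3) (-3,3)
{TeMR, TeMC} → row (3,-2) (1,1) (5,3) (-3,3) (-3,3) (-3,3)
{HcLR, HcLC, HcMR, HcMC, HaLR, HaLC, HaMR, HaMC, HeLR, HeLC, HeMR, HeMC} → row (4,3) (4,3) (4,3) (4,3) (4,3) (4,3)
That's 9 distinct rows out of 24 strategies.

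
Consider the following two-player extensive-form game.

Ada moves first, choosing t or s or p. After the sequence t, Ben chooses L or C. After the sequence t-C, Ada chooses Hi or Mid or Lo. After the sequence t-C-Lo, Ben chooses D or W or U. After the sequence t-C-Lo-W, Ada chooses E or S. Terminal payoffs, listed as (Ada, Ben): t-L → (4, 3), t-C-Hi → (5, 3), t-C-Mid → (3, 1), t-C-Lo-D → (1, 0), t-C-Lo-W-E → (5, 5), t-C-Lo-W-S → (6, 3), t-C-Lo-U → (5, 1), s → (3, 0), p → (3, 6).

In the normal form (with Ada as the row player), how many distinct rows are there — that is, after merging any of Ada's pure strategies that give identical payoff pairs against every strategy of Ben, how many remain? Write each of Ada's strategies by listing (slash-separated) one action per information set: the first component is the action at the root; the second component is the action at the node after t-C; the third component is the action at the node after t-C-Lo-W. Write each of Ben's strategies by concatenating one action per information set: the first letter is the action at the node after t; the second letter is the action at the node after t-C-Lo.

6

Ada has 18 pure strategies: t/Hi/E, t/Hi/S, t/Mid/E, t/Mid/S, t/Lo/E, t/Lo/S, s/Hi/E, s/Hi/S, s/Mid/E, s/Mid/S, s/Lo/E, s/Lo/S, p/Hi/E, p/Hi/S, p/Mid/E, p/Mid/S, p/Lo/E, p/Lo/S. Columns: LD, LW, LU, CD, CW, CU.
{t/Hi/E, t/Hi/S} → row (4,3) (4,3) (4,3) (5,3) (5,3) (5,3)
{t/Mid/E, t/Mid/S} → row (4,3) (4,3) (4,3) (3,1) (3,1) (3,1)
{t/Lo/E} → row (4,3) (4,3) (4,3) (1,0) (5,5) (5,1)
{t/Lo/S} → row (4,3) (4,3) (4,3) (1,0) (6,3) (5,1)
{s/Hi/E, s/Hi/S, s/Mid/E, s/Mid/S, s/Lo/E, s/Lo/S} → row (3,0) (3,0) (3,0) (3,0) (3,0) (3,0)
{p/Hi/E, p/Hi/S, p/Mid/E, p/Mid/S, p/Lo/E, p/Lo/S} → row (3,6) (3,6) (3,6) (3,6) (3,6) (3,6)
That's 6 distinct rows out of 18 strategies.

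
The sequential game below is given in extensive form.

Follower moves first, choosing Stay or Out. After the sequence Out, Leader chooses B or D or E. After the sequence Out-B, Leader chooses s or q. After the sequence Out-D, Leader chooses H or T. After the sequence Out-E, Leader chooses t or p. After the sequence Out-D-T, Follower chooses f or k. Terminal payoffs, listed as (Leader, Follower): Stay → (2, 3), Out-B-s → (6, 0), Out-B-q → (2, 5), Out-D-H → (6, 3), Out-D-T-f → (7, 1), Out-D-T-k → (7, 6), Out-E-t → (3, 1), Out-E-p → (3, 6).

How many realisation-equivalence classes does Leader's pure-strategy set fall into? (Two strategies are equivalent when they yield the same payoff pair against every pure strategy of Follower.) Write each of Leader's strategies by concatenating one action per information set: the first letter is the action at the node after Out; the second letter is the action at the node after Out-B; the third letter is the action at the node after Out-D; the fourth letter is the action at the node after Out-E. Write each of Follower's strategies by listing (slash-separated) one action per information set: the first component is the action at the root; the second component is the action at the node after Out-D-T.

Leader has 24 pure strategies: BsHt, BsHp, BsTt, BsTp, BqHt, BqHp, BqTt, BqTp, DsHt, DsHp, DsTt, DsTp, DqHt, DqHp, DqTt, DqTp, EsHt, EsHp, EsTt, EsTp, EqHt, EqHp, EqTt, EqTp. Columns: Stay/f, Stay/k, Out/f, Out/k.
{BsHt, BsHp, BsTt, BsTp} → row (2,3) (2,3) (6,0) (6,0)
{BqHt, BqHp, BqTt, BqTp} → row (2,3) (2,3) (2,5) (2,5)
{DsHt, DsHp, DqHt, DqHp} → row (2,3) (2,3) (6,3) (6,3)
{DsTt, DsTp, DqTt, DqTp} → row (2,3) (2,3) (7,1) (7,6)
{EsHt, EsTt, EqHt, EqTt} → row (2,3) (2,3) (3,1) (3,1)
{EsHp, EsTp, EqHp, EqTp} → row (2,3) (2,3) (3,6) (3,6)
That's 6 distinct rows out of 24 strategies.

6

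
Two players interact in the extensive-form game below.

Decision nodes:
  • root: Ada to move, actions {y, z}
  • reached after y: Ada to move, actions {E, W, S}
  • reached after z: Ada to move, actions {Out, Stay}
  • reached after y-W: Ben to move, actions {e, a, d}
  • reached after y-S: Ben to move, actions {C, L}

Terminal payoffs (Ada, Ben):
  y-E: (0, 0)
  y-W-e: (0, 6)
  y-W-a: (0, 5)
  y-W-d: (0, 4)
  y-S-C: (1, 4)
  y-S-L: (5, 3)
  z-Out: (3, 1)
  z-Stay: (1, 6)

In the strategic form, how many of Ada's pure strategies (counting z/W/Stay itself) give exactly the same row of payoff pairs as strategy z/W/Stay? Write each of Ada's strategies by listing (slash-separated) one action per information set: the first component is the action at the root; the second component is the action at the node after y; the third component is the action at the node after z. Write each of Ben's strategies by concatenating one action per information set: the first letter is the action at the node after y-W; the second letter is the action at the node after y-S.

3

Row for z/W/Stay (columns eC, eL, aC, aL, dC, dL): (1,6) (1,6) (1,6) (1,6) (1,6) (1,6).
Under z/W/Stay, Ada's choice at the node after y can never be reached regardless of what Ben does, so varying those choices leaves every outcome unchanged.
Holding the reachable choices fixed and varying the unreachable one freely already gives 3 equivalent strategies.
No other strategy reproduces this row, so those 3 are the full class: z/E/Stay, z/W/Stay, z/S/Stay.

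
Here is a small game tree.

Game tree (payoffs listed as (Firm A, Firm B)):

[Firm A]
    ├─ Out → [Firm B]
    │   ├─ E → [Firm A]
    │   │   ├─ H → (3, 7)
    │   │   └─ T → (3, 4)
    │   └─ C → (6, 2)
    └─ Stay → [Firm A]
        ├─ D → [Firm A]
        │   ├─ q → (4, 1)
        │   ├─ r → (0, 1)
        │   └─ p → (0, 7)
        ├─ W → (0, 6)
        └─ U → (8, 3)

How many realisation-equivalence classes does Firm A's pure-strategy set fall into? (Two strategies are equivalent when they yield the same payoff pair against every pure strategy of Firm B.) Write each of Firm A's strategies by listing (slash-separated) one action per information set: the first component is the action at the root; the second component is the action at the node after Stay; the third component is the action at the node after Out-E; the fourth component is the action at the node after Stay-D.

7

Firm A has 36 pure strategies: Out/D/H/q, Out/D/H/r, Out/D/H/p, Out/D/T/q, Out/D/T/r, Out/D/T/p, Out/W/H/q, Out/W/H/r, Out/W/H/p, Out/W/T/q, Out/W/T/r, Out/W/T/p, Out/U/H/q, Out/U/H/r, Out/U/H/p, Out/U/T/q, Out/U/T/r, Out/U/T/p, Stay/D/H/q, Stay/D/H/r, Stay/D/H/p, Stay/D/T/q, Stay/D/T/r, Stay/D/T/p, Stay/W/H/q, Stay/W/H/r, Stay/W/H/p, Stay/W/T/q, Stay/W/T/r, Stay/W/T/p, Stay/U/H/q, Stay/U/H/r, Stay/U/H/p, Stay/U/T/q, Stay/U/T/r, Stay/U/T/p. Columns: E, C.
{Out/D/H/q, Out/D/H/r, Out/D/H/p, Out/W/H/q, Out/W/H/r, Out/W/H/p, Out/U/H/q, Out/U/H/r, Out/U/H/p} → row (3,7) (6,2)
{Out/D/T/q, Out/D/T/r, Out/D/T/p, Out/W/T/q, Out/W/T/r, Out/W/T/p, Out/U/T/q, Out/U/T/r, Out/U/T/p} → row (3,4) (6,2)
{Stay/D/H/q, Stay/D/T/q} → row (4,1) (4,1)
{Stay/D/H/r, Stay/D/T/r} → row (0,1) (0,1)
{Stay/D/H/p, Stay/D/T/p} → row (0,7) (0,7)
{Stay/W/H/q, Stay/W/H/r, Stay/W/H/p, Stay/W/T/q, Stay/W/T/r, Stay/W/T/p} → row (0,6) (0,6)
{Stay/U/H/q, Stay/U/H/r, Stay/U/H/p, Stay/U/T/q, Stay/U/T/r, Stay/U/T/p} → row (8,3) (8,3)
That's 7 distinct rows out of 36 strategies.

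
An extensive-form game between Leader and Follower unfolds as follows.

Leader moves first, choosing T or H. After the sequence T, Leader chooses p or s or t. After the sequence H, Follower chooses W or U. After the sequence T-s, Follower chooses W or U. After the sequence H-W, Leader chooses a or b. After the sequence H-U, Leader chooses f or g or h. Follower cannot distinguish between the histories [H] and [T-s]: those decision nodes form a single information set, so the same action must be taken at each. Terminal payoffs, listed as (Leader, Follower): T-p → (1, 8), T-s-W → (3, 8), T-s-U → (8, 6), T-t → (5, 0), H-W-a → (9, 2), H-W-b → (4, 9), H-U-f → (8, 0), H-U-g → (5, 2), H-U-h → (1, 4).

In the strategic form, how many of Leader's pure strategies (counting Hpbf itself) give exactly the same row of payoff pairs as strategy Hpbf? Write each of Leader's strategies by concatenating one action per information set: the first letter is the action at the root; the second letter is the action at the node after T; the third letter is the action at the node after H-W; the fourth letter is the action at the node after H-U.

3

Row for Hpbf (columns W, U): (4,9) (8,0).
Under Hpbf, Leader's choice at the node after T can never be reached regardless of what Follower does, so varying those choices leaves every outcome unchanged.
Holding the reachable choices fixed and varying the unreachable one freely already gives 3 equivalent strategies.
No other strategy reproduces this row, so those 3 are the full class: Hpbf, Hsbf, Htbf.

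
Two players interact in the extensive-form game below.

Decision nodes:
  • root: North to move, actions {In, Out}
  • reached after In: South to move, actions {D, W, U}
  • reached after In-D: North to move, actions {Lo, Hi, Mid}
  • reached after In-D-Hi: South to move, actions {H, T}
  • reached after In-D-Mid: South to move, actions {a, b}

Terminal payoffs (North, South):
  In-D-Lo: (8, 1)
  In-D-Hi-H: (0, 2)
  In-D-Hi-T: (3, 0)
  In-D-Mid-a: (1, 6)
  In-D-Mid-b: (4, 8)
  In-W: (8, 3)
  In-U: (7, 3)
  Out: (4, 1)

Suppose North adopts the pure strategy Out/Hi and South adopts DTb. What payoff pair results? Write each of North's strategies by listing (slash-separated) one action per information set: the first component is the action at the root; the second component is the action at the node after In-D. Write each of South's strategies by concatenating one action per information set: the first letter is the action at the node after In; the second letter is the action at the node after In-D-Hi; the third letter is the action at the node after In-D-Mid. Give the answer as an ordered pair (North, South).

(4, 1)

Trace the play path from the root:
  North plays Out
→ terminal payoff (4, 1).
(North's choice at the node after In-D is never reached on this path, so it doesn't affect the outcome.)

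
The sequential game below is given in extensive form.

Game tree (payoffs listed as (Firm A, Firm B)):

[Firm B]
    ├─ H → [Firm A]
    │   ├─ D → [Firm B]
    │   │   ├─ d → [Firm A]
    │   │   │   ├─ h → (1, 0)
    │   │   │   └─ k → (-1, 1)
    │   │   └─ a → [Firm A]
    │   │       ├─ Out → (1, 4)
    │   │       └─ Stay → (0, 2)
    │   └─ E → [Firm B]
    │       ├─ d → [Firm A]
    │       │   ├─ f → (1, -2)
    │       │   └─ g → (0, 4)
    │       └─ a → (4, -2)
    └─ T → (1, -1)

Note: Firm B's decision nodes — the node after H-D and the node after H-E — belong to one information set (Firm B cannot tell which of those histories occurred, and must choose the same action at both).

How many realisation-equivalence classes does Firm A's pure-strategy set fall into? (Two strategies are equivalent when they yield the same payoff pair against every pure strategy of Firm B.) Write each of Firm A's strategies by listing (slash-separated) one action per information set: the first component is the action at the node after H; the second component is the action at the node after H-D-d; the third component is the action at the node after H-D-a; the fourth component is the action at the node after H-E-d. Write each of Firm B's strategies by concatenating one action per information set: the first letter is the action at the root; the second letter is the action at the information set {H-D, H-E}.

6

Firm A has 16 pure strategies: D/h/Out/f, D/h/Out/g, D/h/Stay/f, D/h/Stay/g, D/k/Out/f, D/k/Out/g, D/k/Stay/f, D/k/Stay/g, E/h/Out/f, E/h/Out/g, E/h/Stay/f, E/h/Stay/g, E/k/Out/f, E/k/Out/g, E/k/Stay/f, E/k/Stay/g. Columns: Hd, Ha, Td, Ta.
{D/h/Out/f, D/h/Out/g} → row (1,0) (1,4) (1,-1) (1,-1)
{D/h/Stay/f, D/h/Stay/g} → row (1,0) (0,2) (1,-1) (1,-1)
{D/k/Out/f, D/k/Out/g} → row (-1,1) (1,4) (1,-1) (1,-1)
{D/k/Stay/f, D/k/Stay/g} → row (-1,1) (0,2) (1,-1) (1,-1)
{E/h/Out/f, E/h/Stay/f, E/k/Out/f, E/k/Stay/f} → row (1,-2) (4,-2) (1,-1) (1,-1)
{E/h/Out/g, E/h/Stay/g, E/k/Out/g, E/k/Stay/g} → row (0,4) (4,-2) (1,-1) (1,-1)
That's 6 distinct rows out of 16 strategies.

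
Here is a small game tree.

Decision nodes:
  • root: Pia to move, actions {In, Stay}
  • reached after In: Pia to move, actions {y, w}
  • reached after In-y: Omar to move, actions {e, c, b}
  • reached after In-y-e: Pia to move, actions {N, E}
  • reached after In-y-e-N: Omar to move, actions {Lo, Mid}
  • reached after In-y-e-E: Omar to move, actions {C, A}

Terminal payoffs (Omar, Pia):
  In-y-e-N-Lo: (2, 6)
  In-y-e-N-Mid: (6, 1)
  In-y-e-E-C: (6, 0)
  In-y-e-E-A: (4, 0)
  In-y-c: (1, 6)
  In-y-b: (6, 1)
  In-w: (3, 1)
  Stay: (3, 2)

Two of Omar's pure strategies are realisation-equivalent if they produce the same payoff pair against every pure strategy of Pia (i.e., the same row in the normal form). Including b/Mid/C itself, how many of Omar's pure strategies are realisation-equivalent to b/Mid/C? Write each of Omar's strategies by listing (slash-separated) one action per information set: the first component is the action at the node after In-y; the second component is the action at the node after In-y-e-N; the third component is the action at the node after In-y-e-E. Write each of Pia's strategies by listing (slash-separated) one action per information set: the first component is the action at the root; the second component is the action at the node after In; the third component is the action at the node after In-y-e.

Row for b/Mid/C (columns In/y/N, In/y/E, In/w/N, In/w/E, Stay/y/N, Stay/y/E, Stay/w/N, Stay/w/E): (6,1) (6,1) (3,1) (3,1) (3,2) (3,2) (3,2) (3,2).
Under b/Mid/C, Omar's choice at the node after In-y-e-N and at the node after In-y-e-E can never be reached regardless of what Pia does, so varying those choices leaves every outcome unchanged.
Holding the reachable choices fixed and varying the unreachable ones freely already gives 2 × 2 = 4 equivalent strategies.
No other strategy reproduces this row, so those 4 are the full class: b/Lo/C, b/Lo/A, b/Mid/C, b/Mid/A.

4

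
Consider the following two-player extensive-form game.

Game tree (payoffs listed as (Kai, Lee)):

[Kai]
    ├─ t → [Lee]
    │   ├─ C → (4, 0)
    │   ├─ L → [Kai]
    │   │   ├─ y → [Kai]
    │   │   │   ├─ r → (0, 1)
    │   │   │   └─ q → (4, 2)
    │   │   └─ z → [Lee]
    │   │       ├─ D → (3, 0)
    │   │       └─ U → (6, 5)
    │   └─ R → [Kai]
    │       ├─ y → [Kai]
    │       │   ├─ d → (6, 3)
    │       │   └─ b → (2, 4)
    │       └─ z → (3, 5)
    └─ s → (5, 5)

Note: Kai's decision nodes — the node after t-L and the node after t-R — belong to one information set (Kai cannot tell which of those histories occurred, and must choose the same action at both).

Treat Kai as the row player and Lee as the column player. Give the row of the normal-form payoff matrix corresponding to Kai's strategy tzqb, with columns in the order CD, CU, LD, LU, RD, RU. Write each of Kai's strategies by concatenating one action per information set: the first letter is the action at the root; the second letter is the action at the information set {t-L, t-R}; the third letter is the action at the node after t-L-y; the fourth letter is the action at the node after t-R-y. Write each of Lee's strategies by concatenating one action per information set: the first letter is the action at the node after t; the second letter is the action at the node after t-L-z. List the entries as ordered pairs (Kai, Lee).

vs CD: Kai plays t → Lee plays C at [t] → (4, 0)
vs CU: Kai plays t → Lee plays C at [t] → (4, 0)
vs LD: Kai plays t → Lee plays L at [t] → Kai plays z at [t-L] → Lee plays D at [t-L-z] → (3, 0)
vs LU: Kai plays t → Lee plays L at [t] → Kai plays z at [t-L] → Lee plays U at [t-L-z] → (6, 5)
vs RD: Kai plays t → Lee plays R at [t] → Kai plays z at [t-R] → (3, 5)
vs RU: Kai plays t → Lee plays R at [t] → Kai plays z at [t-R] → (3, 5)

(4,0) (4,0) (3,0) (6,5) (3,5) (3,5)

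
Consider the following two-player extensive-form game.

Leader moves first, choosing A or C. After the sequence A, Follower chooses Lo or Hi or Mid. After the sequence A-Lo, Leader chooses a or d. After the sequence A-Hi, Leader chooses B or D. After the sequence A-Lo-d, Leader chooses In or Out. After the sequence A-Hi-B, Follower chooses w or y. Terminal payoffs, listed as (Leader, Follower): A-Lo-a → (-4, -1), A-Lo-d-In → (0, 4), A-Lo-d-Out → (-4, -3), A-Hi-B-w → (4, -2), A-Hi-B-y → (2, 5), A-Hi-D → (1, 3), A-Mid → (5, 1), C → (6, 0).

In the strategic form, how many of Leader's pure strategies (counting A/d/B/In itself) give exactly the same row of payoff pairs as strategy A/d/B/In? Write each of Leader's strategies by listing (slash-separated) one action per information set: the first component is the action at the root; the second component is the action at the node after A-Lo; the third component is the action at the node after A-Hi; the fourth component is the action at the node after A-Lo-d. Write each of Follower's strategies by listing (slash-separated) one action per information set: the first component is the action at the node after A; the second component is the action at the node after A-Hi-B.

1

Row for A/d/B/In (columns Lo/w, Lo/y, Hi/w, Hi/y, Mid/w, Mid/y): (0,4) (0,4) (4,-2) (2,5) (5,1) (5,1).
Every one of Leader's information sets is on the play path for some reply by Follower when Leader follows A/d/B/In.
Changing the action at any of them therefore changes at least one column, so only A/d/B/In itself gives this row.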